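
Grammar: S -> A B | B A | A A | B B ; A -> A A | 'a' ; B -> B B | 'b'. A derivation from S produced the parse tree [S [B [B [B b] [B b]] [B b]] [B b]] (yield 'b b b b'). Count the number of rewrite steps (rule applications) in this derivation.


Every bracketed nonterminal node [X ...] in the tree is produced by exactly one rule application.
Reading the tree off as a leftmost derivation:
  Step 1: S  =>  B B   (applied S -> B B)
  Step 2: B B  =>  B B B   (applied B -> B B)
  Step 3: B B B  =>  B B B B   (applied B -> B B)
  Step 4: B B B B  =>  b B B B   (applied B -> b)
  Step 5: b B B B  =>  b b B B   (applied B -> b)
  Step 6: b b B B  =>  b b b B   (applied B -> b)
  Step 7: b b b B  =>  b b b b   (applied B -> b)
Final yield: b b b b
Total rewrite steps: 7

7


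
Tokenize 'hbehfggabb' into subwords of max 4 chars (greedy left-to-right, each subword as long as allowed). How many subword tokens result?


'hbehfggabb' has 10 characters.
Chunking with max size 4:
  Chunk 1: 'hbeh' (positions 0-3)
  Chunk 2: 'fgga' (positions 4-7)
  Chunk 3: 'bb' (positions 8-9)
Total chunks: ceil(10 / 4) = 3

3


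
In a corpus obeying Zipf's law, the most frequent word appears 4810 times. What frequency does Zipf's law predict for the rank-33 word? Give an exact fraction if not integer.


Zipf's law: freq(rank) = f1 / rank
f1 = 4810, rank = 33
freq = 4810 / 33
GCD(4810, 33) = 1
Simplified: 4810/33

4810/33


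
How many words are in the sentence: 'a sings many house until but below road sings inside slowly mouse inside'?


Counting words by splitting on spaces:
  Word 1: 'a'
  Word 2: 'sings'
  Word 3: 'many'
  Word 4: 'house'
  Word 5: 'until'
  Word 6: 'but'
  Word 7: 'below'
  Word 8: 'road'
  Word 9: 'sings'
  Word 10: 'inside'
  Word 11: 'slowly'
  Word 12: 'mouse'
  Word 13: 'inside'
Total words: 13

13


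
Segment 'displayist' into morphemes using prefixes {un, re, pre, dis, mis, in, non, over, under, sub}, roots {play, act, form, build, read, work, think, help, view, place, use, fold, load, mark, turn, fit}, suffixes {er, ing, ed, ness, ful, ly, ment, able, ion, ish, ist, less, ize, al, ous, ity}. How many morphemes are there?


Segmenting 'displayist' against the inventory:
  'dis' -> prefix (morpheme 1)
  'play' -> root (morpheme 2)
  'ist' -> suffix (morpheme 3)
Total morphemes: 3

3


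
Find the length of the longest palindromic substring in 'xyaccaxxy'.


Scanning 'xyaccaxxy' for palindromic substrings.
Substring at positions 2-5: 'acca'.
Check: reverse('acca') = 'acca' -> palindrome confirmed.
Neighbouring characters ('y' / 'x') break symmetry, so it cannot extend further.
No longer palindromic substring exists; longest length = 4

4


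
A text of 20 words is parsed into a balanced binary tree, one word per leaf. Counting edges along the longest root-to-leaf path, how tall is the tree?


In a balanced binary tree with n leaves the deepest leaf is ceil(log2(n)) edges below the root.
log2(20) = 4.3219
ceil(4.3219) = 5
height (edges) = 5

5


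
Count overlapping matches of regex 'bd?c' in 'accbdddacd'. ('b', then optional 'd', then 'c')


Pattern: bd?c means 'b', then optional 'd', then 'c'.
Scanning 'accbdddacd' position-by-position:
  Pos 0: window 'acc' -> no
  Pos 1: window 'ccb' -> no
  Pos 2: window 'cbd' -> no
  Pos 3: window 'bdd' -> no
  Pos 4: window 'ddd' -> no
  Pos 5: window 'dda' -> no
  Pos 6: window 'dac' -> no
  Pos 7: window 'acd' -> no
  Pos 8: window 'cd' -> no
  Pos 9: window 'd' -> no
Total matches: 0

0


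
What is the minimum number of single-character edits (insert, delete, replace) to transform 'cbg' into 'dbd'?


Building DP table for s1='cbg' (len 3) and s2='dbd' (len 3):
       d  b  d
    0  1  2  3
  c 1  1  2  3
  b 2  2  1  2
  g 3  3  2  2
Edit distance = dp[3][3] = 2

2


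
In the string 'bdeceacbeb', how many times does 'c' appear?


Scanning 'bdeceacbeb' for 'c':
  Position 3: 'c' -> MATCH (count: 1)
  Position 6: 'c' -> MATCH (count: 2)
Total occurrences of 'c': 2

2


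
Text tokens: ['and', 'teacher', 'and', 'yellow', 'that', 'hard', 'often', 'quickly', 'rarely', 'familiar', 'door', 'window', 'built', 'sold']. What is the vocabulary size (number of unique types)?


Listing all tokens and tracking unique types:
  Token 1: 'and' -> NEW (unique so far: 1)
  Token 2: 'teacher' -> NEW (unique so far: 2)
  Token 3: 'and' -> duplicate (unique so far: 2)
  Token 4: 'yellow' -> NEW (unique so far: 3)
  Token 5: 'that' -> NEW (unique so far: 4)
  Token 6: 'hard' -> NEW (unique so far: 5)
  Token 7: 'often' -> NEW (unique so far: 6)
  Token 8: 'quickly' -> NEW (unique so far: 7)
  Token 9: 'rarely' -> NEW (unique so far: 8)
  Token 10: 'familiar' -> NEW (unique so far: 9)
  Token 11: 'door' -> NEW (unique so far: 10)
  Token 12: 'window' -> NEW (unique so far: 11)
  Token 13: 'built' -> NEW (unique so far: 12)
  Token 14: 'sold' -> NEW (unique so far: 13)
Unique types: ('and', 'built', 'door', 'familiar', 'hard', 'often', 'quickly', 'rarely', 'sold', 'teacher', 'that', 'window', 'yellow')
Vocabulary size: 13

13


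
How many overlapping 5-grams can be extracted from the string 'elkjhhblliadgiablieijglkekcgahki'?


String 'elkjhhblliadgiablieijglkekcgahki' has length L = 32.
Number of overlapping n-grams = L - n + 1
Substituting: 32 - 5 + 1 = 28

28


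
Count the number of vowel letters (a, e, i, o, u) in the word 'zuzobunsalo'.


Scanning each character of 'zuzobunsalo':
  Position 1: 'z' -> consonant (running count: 0)
  Position 2: 'u' -> vowel (running count: 1)
  Position 3: 'z' -> consonant (running count: 1)
  Position 4: 'o' -> vowel (running count: 2)
  Position 5: 'b' -> consonant (running count: 2)
  Position 6: 'u' -> vowel (running count: 3)
  Position 7: 'n' -> consonant (running count: 3)
  Position 8: 's' -> consonant (running count: 3)
  Position 9: 'a' -> vowel (running count: 4)
  Position 10: 'l' -> consonant (running count: 4)
  Position 11: 'o' -> vowel (running count: 5)
Total vowels: 5

5


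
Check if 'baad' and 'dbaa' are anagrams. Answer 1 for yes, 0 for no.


Sort characters of 'baad': 'aabd'
Sort characters of 'dbaa': 'aabd'
Sorted forms match -> they ARE anagrams
Result: 1

1


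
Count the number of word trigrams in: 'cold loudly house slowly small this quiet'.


Word trigrams from [7] words:
  Trigram 1: (cold loudly house)
  Trigram 2: (loudly house slowly)
  Trigram 3: (house slowly small)
  Trigram 4: (slowly small this)
  Trigram 5: (small this quiet)
Total word trigrams: 7 - 2 = 5

5


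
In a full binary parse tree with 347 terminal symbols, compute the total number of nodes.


Leaf nodes (terminals): 347
Internal nodes = n - 1 = 347 - 1 = 346
Total = leaves + internal = 347 + 346 = 693

693


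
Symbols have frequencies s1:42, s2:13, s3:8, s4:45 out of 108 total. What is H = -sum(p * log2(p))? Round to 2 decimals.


Computing entropy H = -sum(p_i * log2(p_i)):
  s1: p = 42/108 = 0.3889, -p*log2(p) = 0.5299
  s2: p = 13/108 = 0.1204, -p*log2(p) = 0.3677
  s3: p = 8/108 = 0.0741, -p*log2(p) = 0.2781
  s4: p = 45/108 = 0.4167, -p*log2(p) = 0.5263
H = sum of terms = 1.7020
Rounded to 2 decimals: 1.70

1.70


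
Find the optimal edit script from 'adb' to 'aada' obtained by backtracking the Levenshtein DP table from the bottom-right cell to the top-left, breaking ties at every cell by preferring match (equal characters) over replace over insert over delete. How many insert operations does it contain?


Edit distance = 2. Backtracking from cell (3, 4) with preference match > replace > insert > delete,
then listing the resulting alignment 'adb' -> 'aada' left to right:
  Step 1: insert 'a' [insertion #1]
  Step 2: keep 'a'
  Step 3: keep 'd'
  Step 4: replace b->a
Total insertions: 1

1


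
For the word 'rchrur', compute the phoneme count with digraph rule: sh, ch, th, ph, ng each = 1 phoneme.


Parsing 'rchrur' greedily, digraphs first:
  'r' -> consonant phoneme (phonemes so far: 1)
  'ch' -> digraph (1 consonant phoneme) (phonemes so far: 2)
  'r' -> consonant phoneme (phonemes so far: 3)
  'u' -> vowel phoneme (phonemes so far: 4)
  'r' -> consonant phoneme (phonemes so far: 5)
Total phonemes: 5

5


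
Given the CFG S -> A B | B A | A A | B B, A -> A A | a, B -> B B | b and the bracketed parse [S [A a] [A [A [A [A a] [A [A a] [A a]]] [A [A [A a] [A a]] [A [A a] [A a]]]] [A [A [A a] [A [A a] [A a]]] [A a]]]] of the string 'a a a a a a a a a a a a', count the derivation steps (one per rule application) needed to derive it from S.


Every bracketed nonterminal node [X ...] in the tree is produced by exactly one rule application.
Reading the tree off as a leftmost derivation:
  Step 1: S  =>  A A   (applied S -> A A)
  Step 2: A A  =>  a A   (applied A -> a)
  Step 3: a A  =>  a A A   (applied A -> A A)
  Step 4: a A A  =>  a A A A   (applied A -> A A)
  Step 5: a A A A  =>  a A A A A   (applied A -> A A)
  Step 6: a A A A A  =>  a a A A A   (applied A -> a)
  Step 7: a a A A A  =>  a a A A A A   (applied A -> A A)
  Step 8: a a A A A A  =>  a a a A A A   (applied A -> a)
  Step 9: a a a A A A  =>  a a a a A A   (applied A -> a)
  Step 10: a a a a A A  =>  a a a a A A A   (applied A -> A A)
  Step 11: a a a a A A A  =>  a a a a A A A A   (applied A -> A A)
  Step 12: a a a a A A A A  =>  a a a a a A A A   (applied A -> a)
  Step 13: a a a a a A A A  =>  a a a a a a A A   (applied A -> a)
  Step 14: a a a a a a A A  =>  a a a a a a A A A   (applied A -> A A)
  Step 15: a a a a a a A A A  =>  a a a a a a a A A   (applied A -> a)
  Step 16: a a a a a a a A A  =>  a a a a a a a a A   (applied A -> a)
  Step 17: a a a a a a a a A  =>  a a a a a a a a A A   (applied A -> A A)
  Step 18: a a a a a a a a A A  =>  a a a a a a a a A A A   (applied A -> A A)
  Step 19: a a a a a a a a A A A  =>  a a a a a a a a a A A   (applied A -> a)
  Step 20: a a a a a a a a a A A  =>  a a a a a a a a a A A A   (applied A -> A A)
  Step 21: a a a a a a a a a A A A  =>  a a a a a a a a a a A A   (applied A -> a)
  Step 22: a a a a a a a a a a A A  =>  a a a a a a a a a a a A   (applied A -> a)
  Step 23: a a a a a a a a a a a A  =>  a a a a a a a a a a a a   (applied A -> a)
Final yield: a a a a a a a a a a a a
Total rewrite steps: 23

23


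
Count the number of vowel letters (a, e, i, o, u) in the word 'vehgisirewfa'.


Scanning each character of 'vehgisirewfa':
  Position 1: 'v' -> consonant (running count: 0)
  Position 2: 'e' -> vowel (running count: 1)
  Position 3: 'h' -> consonant (running count: 1)
  Position 4: 'g' -> consonant (running count: 1)
  Position 5: 'i' -> vowel (running count: 2)
  Position 6: 's' -> consonant (running count: 2)
  Position 7: 'i' -> vowel (running count: 3)
  Position 8: 'r' -> consonant (running count: 3)
  Position 9: 'e' -> vowel (running count: 4)
  Position 10: 'w' -> consonant (running count: 4)
  Position 11: 'f' -> consonant (running count: 4)
  Position 12: 'a' -> vowel (running count: 5)
Total vowels: 5

5


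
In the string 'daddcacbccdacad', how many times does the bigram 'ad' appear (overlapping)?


Scanning 'daddcacbccdacad' for bigram 'ad':
  Position 0: 'da' -> no
  Position 1: 'ad' -> MATCH
  Position 2: 'dd' -> no
  Position 3: 'dc' -> no
  Position 4: 'ca' -> no
  Position 5: 'ac' -> no
  Position 6: 'cb' -> no
  Position 7: 'bc' -> no
  Position 8: 'cc' -> no
  Position 9: 'cd' -> no
  Position 10: 'da' -> no
  Position 11: 'ac' -> no
  Position 12: 'ca' -> no
  Position 13: 'ad' -> MATCH
Total matches: 2

2


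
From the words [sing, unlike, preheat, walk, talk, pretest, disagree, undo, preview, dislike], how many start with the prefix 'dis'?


Checking each word for prefix 'dis':
  'sing' -> no (count: 0)
  'unlike' -> no (count: 0)
  'preheat' -> no (count: 0)
  'walk' -> no (count: 0)
  'talk' -> no (count: 0)
  'pretest' -> no (count: 0)
  'disagree' -> YES, starts with 'dis' (count: 1)
  'undo' -> no (count: 1)
  'preview' -> no (count: 1)
  'dislike' -> YES, starts with 'dis' (count: 2)
Total with prefix 'dis': 2

2


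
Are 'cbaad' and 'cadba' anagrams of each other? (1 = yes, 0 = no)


Sort characters of 'cbaad': 'aabcd'
Sort characters of 'cadba': 'aabcd'
Sorted forms match -> they ARE anagrams
Result: 1

1


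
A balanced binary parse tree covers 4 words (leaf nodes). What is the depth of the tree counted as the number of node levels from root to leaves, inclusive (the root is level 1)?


In a balanced binary tree with n leaves the deepest leaf is ceil(log2(n)) edges below the root,
so counting node levels inclusive of root and leaves gives ceil(log2(n)) + 1 levels.
log2(4) = 2.0000
ceil(2.0000) = 2
levels = 2 + 1 = 3

3


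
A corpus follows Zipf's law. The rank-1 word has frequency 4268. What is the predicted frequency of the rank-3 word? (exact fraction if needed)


Zipf's law: freq(rank) = f1 / rank
f1 = 4268, rank = 3
freq = 4268 / 3
GCD(4268, 3) = 1
Simplified: 4268/3

4268/3


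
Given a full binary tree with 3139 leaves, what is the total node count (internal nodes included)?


Leaf nodes (terminals): 3139
Internal nodes = n - 1 = 3139 - 1 = 3138
Total = leaves + internal = 3139 + 3138 = 6277

6277


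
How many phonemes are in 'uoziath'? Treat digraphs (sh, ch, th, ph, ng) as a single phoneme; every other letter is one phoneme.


Parsing 'uoziath' greedily, digraphs first:
  'u' -> vowel phoneme (phonemes so far: 1)
  'o' -> vowel phoneme (phonemes so far: 2)
  'z' -> consonant phoneme (phonemes so far: 3)
  'i' -> vowel phoneme (phonemes so far: 4)
  'a' -> vowel phoneme (phonemes so far: 5)
  'th' -> digraph (1 consonant phoneme) (phonemes so far: 6)
Total phonemes: 6

6


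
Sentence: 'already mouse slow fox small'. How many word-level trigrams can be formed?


Word trigrams from [5] words:
  Trigram 1: (already mouse slow)
  Trigram 2: (mouse slow fox)
  Trigram 3: (slow fox small)
Total word trigrams: 5 - 2 = 3

3


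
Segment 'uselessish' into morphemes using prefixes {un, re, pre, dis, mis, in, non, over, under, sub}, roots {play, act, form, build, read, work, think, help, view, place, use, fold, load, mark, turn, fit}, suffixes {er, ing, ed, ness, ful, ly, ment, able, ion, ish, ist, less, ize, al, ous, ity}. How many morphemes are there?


Segmenting 'uselessish' against the inventory:
  'use' -> root (morpheme 1)
  'less' -> suffix (morpheme 2)
  'ish' -> suffix (morpheme 3)
Total morphemes: 3

3


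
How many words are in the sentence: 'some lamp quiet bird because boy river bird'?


Counting words by splitting on spaces:
  Word 1: 'some'
  Word 2: 'lamp'
  Word 3: 'quiet'
  Word 4: 'bird'
  Word 5: 'because'
  Word 6: 'boy'
  Word 7: 'river'
  Word 8: 'bird'
Total words: 8

8


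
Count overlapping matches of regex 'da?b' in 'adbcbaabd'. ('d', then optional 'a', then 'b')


Pattern: da?b means 'd', then optional 'a', then 'b'.
Scanning 'adbcbaabd' position-by-position:
  Pos 0: window 'adb' -> no
  Pos 1: window 'dbc' -> MATCH
  Pos 2: window 'bcb' -> no
  Pos 3: window 'cba' -> no
  Pos 4: window 'baa' -> no
  Pos 5: window 'aab' -> no
  Pos 6: window 'abd' -> no
  Pos 7: window 'bd' -> no
  Pos 8: window 'd' -> no
Total matches: 1

1


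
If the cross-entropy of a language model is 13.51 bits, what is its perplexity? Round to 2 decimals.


Perplexity formula: PP = 2^H
H = 13.51
PP = 2^13.51
Decompose: 2^13.51 = 2^13 * 2^0.51
2^13 = 8192, 2^0.51 ~ 1.4240502
PP ~ 8192 * 1.4240502 = 11665.8192384
Rounded to 2 decimals: 11665.82

11665.82


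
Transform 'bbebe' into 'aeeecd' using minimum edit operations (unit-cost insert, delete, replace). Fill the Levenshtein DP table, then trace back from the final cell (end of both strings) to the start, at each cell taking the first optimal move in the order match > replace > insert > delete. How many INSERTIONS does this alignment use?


Edit distance = 5. Backtracking from cell (5, 6) with preference match > replace > insert > delete,
then listing the resulting alignment 'bbebe' -> 'aeeecd' left to right:
  Step 1: insert 'a' [insertion #1]
  Step 2: replace b->e
  Step 3: replace b->e
  Step 4: keep 'e'
  Step 5: replace b->c
  Step 6: replace e->d
Total insertions: 1

1


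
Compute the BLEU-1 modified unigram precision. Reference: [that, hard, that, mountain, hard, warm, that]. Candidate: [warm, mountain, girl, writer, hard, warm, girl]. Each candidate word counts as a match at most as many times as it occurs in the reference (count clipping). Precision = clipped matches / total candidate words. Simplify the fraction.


Reference word counts: {'hard': 2, 'mountain': 1, 'that': 3, 'warm': 1}
Checking each candidate word (with clipping):
  'warm' -> in reference (ref count 1, used 1/1) -> match (matches: 1)
  'mountain' -> in reference (ref count 1, used 1/1) -> match (matches: 2)
  'girl' -> not in reference -> no match (matches: 2)
  'writer' -> not in reference -> no match (matches: 2)
  'hard' -> in reference (ref count 2, used 1/2) -> match (matches: 3)
  'warm' -> ref count 1 already used up (1/1) -> clipped, no match (matches: 3)
  'girl' -> not in reference -> no match (matches: 3)
Clipped matches: 3, Candidate length: 7
Precision = 3/7

3/7


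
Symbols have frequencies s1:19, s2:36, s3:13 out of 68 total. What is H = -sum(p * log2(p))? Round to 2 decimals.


Computing entropy H = -sum(p_i * log2(p_i)):
  s1: p = 19/68 = 0.2794, -p*log2(p) = 0.5140
  s2: p = 36/68 = 0.5294, -p*log2(p) = 0.4858
  s3: p = 13/68 = 0.1912, -p*log2(p) = 0.4563
H = sum of terms = 1.4561
Rounded to 2 decimals: 1.46

1.46


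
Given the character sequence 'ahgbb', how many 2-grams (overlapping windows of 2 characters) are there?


String 'ahgbb' has length L = 5.
Number of overlapping n-grams = L - n + 1
Substituting: 5 - 2 + 1 = 4

4


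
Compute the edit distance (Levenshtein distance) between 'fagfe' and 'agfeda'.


Building DP table for s1='fagfe' (len 5) and s2='agfeda' (len 6):
       a  g  f  e  d  a
    0  1  2  3  4  5  6
  f 1  1  2  2  3  4  5
  a 2  1  2  3  3  4  4
  g 3  2  1  2  3  4  5
  f 4  3  2  1  2  3  4
  e 5  4  3  2  1  2  3
Edit distance = dp[5][6] = 3

3


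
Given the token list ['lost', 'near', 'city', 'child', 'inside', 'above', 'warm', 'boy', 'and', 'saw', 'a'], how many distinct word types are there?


Listing all tokens and tracking unique types:
  Token 1: 'lost' -> NEW (unique so far: 1)
  Token 2: 'near' -> NEW (unique so far: 2)
  Token 3: 'city' -> NEW (unique so far: 3)
  Token 4: 'child' -> NEW (unique so far: 4)
  Token 5: 'inside' -> NEW (unique so far: 5)
  Token 6: 'above' -> NEW (unique so far: 6)
  Token 7: 'warm' -> NEW (unique so far: 7)
  Token 8: 'boy' -> NEW (unique so far: 8)
  Token 9: 'and' -> NEW (unique so far: 9)
  Token 10: 'saw' -> NEW (unique so far: 10)
  Token 11: 'a' -> NEW (unique so far: 11)
Unique types: ('a', 'above', 'and', 'boy', 'child', 'city', 'inside', 'lost', 'near', 'saw', 'warm')
Vocabulary size: 11

11


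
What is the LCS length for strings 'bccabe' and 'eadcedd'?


DP table for LCS of 'bccabe' and 'eadcedd':
       e  a  d  c  e  d  d
    0  0  0  0  0  0  0  0
  b 0  0  0  0  0  0  0  0
  c 0  0  0  0  1  1  1  1
  c 0  0  0  0  1  1  1  1
  a 0  0  1  1  1  1  1  1
  b 0  0  1  1  1  1  1  1
  e 0  1  1  1  1  2  2  2
LCS: 'ce'
LCS length = 2

2


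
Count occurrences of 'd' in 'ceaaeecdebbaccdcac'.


Scanning 'ceaaeecdebbaccdcac' for 'd':
  Position 7: 'd' -> MATCH (count: 1)
  Position 14: 'd' -> MATCH (count: 2)
Total occurrences of 'd': 2

2


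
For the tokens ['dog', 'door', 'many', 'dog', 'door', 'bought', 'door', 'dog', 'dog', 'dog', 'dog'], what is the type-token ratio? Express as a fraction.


Tokens: 11
Unique types: ('bought', 'dog', 'door', 'many') = 4
TTR = 4/11
Already in lowest terms.

4/11


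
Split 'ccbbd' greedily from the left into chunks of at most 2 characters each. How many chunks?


'ccbbd' has 5 characters.
Chunking with max size 2:
  Chunk 1: 'cc' (positions 0-1)
  Chunk 2: 'bb' (positions 2-3)
  Chunk 3: 'd' (positions 4-4)
Total chunks: ceil(5 / 2) = 3

3


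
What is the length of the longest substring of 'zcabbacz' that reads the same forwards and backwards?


Scanning 'zcabbacz' for palindromic substrings.
Substring at positions 0-7: 'zcabbacz'.
Check: reverse('zcabbacz') = 'zcabbacz' -> palindrome confirmed.
No longer palindromic substring exists; longest length = 8

8


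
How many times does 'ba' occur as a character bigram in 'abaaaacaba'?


Scanning 'abaaaacaba' for bigram 'ba':
  Position 0: 'ab' -> no
  Position 1: 'ba' -> MATCH
  Position 2: 'aa' -> no
  Position 3: 'aa' -> no
  Position 4: 'aa' -> no
  Position 5: 'ac' -> no
  Position 6: 'ca' -> no
  Position 7: 'ab' -> no
  Position 8: 'ba' -> MATCH
Total matches: 2

2


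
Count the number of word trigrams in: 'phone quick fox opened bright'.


Word trigrams from [5] words:
  Trigram 1: (phone quick fox)
  Trigram 2: (quick fox opened)
  Trigram 3: (fox opened bright)
Total word trigrams: 5 - 2 = 3

3


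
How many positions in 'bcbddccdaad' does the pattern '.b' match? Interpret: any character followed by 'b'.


Pattern: .b means any character followed by 'b'.
Scanning 'bcbddccdaad' position-by-position:
  Pos 0: window 'bc' -> no
  Pos 1: window 'cb' -> MATCH
  Pos 2: window 'bd' -> no
  Pos 3: window 'dd' -> no
  Pos 4: window 'dc' -> no
  Pos 5: window 'cc' -> no
  Pos 6: window 'cd' -> no
  Pos 7: window 'da' -> no
  Pos 8: window 'aa' -> no
  Pos 9: window 'ad' -> no
  Pos 10: window 'd' -> no
Total matches: 1

1


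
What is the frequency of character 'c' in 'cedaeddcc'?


Scanning 'cedaeddcc' for 'c':
  Position 0: 'c' -> MATCH (count: 1)
  Position 7: 'c' -> MATCH (count: 2)
  Position 8: 'c' -> MATCH (count: 3)
Total occurrences of 'c': 3

3


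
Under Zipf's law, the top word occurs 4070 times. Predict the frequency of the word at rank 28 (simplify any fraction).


Zipf's law: freq(rank) = f1 / rank
f1 = 4070, rank = 28
freq = 4070 / 28
GCD(4070, 28) = 2
Simplified: 2035/14

2035/14


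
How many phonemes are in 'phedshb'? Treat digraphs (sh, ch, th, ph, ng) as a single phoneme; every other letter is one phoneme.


Parsing 'phedshb' greedily, digraphs first:
  'ph' -> digraph (1 consonant phoneme) (phonemes so far: 1)
  'e' -> vowel phoneme (phonemes so far: 2)
  'd' -> consonant phoneme (phonemes so far: 3)
  'sh' -> digraph (1 consonant phoneme) (phonemes so far: 4)
  'b' -> consonant phoneme (phonemes so far: 5)
Total phonemes: 5

5


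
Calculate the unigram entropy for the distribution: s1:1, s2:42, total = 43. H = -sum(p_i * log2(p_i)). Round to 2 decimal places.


Computing entropy H = -sum(p_i * log2(p_i)):
  s1: p = 1/43 = 0.0233, -p*log2(p) = 0.1262
  s2: p = 42/43 = 0.9767, -p*log2(p) = 0.0332
H = sum of terms = 0.1594
Rounded to 2 decimals: 0.16

0.16


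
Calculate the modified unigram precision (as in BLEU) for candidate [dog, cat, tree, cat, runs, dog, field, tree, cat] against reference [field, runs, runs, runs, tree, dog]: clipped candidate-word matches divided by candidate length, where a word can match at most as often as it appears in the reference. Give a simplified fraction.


Reference word counts: {'dog': 1, 'field': 1, 'runs': 3, 'tree': 1}
Checking each candidate word (with clipping):
  'dog' -> in reference (ref count 1, used 1/1) -> match (matches: 1)
  'cat' -> not in reference -> no match (matches: 1)
  'tree' -> in reference (ref count 1, used 1/1) -> match (matches: 2)
  'cat' -> not in reference -> no match (matches: 2)
  'runs' -> in reference (ref count 3, used 1/3) -> match (matches: 3)
  'dog' -> ref count 1 already used up (1/1) -> clipped, no match (matches: 3)
  'field' -> in reference (ref count 1, used 1/1) -> match (matches: 4)
  'tree' -> ref count 1 already used up (1/1) -> clipped, no match (matches: 4)
  'cat' -> not in reference -> no match (matches: 4)
Clipped matches: 4, Candidate length: 9
Precision = 4/9

4/9


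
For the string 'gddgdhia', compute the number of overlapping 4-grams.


String 'gddgdhia' has length L = 8.
Number of overlapping n-grams = L - n + 1
Substituting: 8 - 4 + 1 = 5

5


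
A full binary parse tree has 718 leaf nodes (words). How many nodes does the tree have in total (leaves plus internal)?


Leaf nodes (terminals): 718
Internal nodes = n - 1 = 718 - 1 = 717
Total = leaves + internal = 718 + 717 = 1435

1435


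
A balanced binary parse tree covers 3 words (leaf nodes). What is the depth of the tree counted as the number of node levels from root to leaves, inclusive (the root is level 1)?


In a balanced binary tree with n leaves the deepest leaf is ceil(log2(n)) edges below the root,
so counting node levels inclusive of root and leaves gives ceil(log2(n)) + 1 levels.
log2(3) = 1.5850
ceil(1.5850) = 2
levels = 2 + 1 = 3

3


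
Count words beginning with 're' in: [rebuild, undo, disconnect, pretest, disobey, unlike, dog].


Checking each word for prefix 're':
  'rebuild' -> YES, starts with 're' (count: 1)
  'undo' -> no (count: 1)
  'disconnect' -> no (count: 1)
  'pretest' -> no (count: 1)
  'disobey' -> no (count: 1)
  'unlike' -> no (count: 1)
  'dog' -> no (count: 1)
Total with prefix 're': 1

1


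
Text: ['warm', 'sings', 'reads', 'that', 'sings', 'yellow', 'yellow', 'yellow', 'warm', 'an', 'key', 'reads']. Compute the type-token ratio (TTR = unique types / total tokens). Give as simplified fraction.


Tokens: 12
Unique types: ('an', 'key', 'reads', 'sings', 'that', 'warm', 'yellow') = 7
TTR = 7/12
Already in lowest terms.

7/12


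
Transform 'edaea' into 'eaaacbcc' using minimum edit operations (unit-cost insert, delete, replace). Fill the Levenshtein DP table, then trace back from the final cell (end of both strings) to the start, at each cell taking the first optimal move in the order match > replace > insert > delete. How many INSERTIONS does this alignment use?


Edit distance = 6. Backtracking from cell (5, 8) with preference match > replace > insert > delete,
then listing the resulting alignment 'edaea' -> 'eaaacbcc' left to right:
  Step 1: keep 'e'
  Step 2: insert 'a' [insertion #1]
  Step 3: replace d->a
  Step 4: keep 'a'
  Step 5: insert 'c' [insertion #2]
  Step 6: insert 'b' [insertion #3]
  Step 7: replace e->c
  Step 8: replace a->c
Total insertions: 3

3


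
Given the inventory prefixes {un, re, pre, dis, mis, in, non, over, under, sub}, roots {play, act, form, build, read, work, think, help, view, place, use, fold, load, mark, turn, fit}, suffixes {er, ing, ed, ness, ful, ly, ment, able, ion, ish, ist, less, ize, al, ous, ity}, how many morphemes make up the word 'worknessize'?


Segmenting 'worknessize' against the inventory:
  'work' -> root (morpheme 1)
  'ness' -> suffix (morpheme 2)
  'ize' -> suffix (morpheme 3)
Total morphemes: 3

3


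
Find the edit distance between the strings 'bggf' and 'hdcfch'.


Building DP table for s1='bggf' (len 4) and s2='hdcfch' (len 6):
       h  d  c  f  c  h
    0  1  2  3  4  5  6
  b 1  1  2  3  4  5  6
  g 2  2  2  3  4  5  6
  g 3  3  3  3  4  5  6
  f 4  4  4  4  3  4  5
Edit distance = dp[4][6] = 5

5


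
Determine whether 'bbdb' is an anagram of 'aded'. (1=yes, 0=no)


Sort characters of 'bbdb': 'bbbd'
Sort characters of 'aded': 'adde'
Sorted forms differ -> they are NOT anagrams
Result: 0

0


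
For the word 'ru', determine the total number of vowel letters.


Scanning each character of 'ru':
  Position 1: 'r' -> consonant (running count: 0)
  Position 2: 'u' -> vowel (running count: 1)
Total vowels: 1

1


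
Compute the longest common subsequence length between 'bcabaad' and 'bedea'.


DP table for LCS of 'bcabaad' and 'bedea':
       b  e  d  e  a
    0  0  0  0  0  0
  b 0  1  1  1  1  1
  c 0  1  1  1  1  1
  a 0  1  1  1  1  2
  b 0  1  1  1  1  2
  a 0  1  1  1  1  2
  a 0  1  1  1  1  2
  d 0  1  1  2  2  2
LCS: 'ba'
LCS length = 2

2


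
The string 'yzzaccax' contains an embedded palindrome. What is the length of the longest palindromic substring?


Scanning 'yzzaccax' for palindromic substrings.
Substring at positions 3-6: 'acca'.
Check: reverse('acca') = 'acca' -> palindrome confirmed.
Neighbouring characters ('z' / 'x') break symmetry, so it cannot extend further.
No longer palindromic substring exists; longest length = 4

4


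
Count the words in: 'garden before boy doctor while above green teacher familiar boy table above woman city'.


Counting words by splitting on spaces:
  Word 1: 'garden'
  Word 2: 'before'
  Word 3: 'boy'
  Word 4: 'doctor'
  Word 5: 'while'
  Word 6: 'above'
  Word 7: 'green'
  Word 8: 'teacher'
  Word 9: 'familiar'
  Word 10: 'boy'
  Word 11: 'table'
  Word 12: 'above'
  Word 13: 'woman'
  Word 14: 'city'
Total words: 14

14


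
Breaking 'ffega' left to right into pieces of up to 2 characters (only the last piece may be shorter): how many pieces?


'ffega' has 5 characters.
Chunking with max size 2:
  Chunk 1: 'ff' (positions 0-1)
  Chunk 2: 'eg' (positions 2-3)
  Chunk 3: 'a' (positions 4-4)
Total chunks: ceil(5 / 2) = 3

3


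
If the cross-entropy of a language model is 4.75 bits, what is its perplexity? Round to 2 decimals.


Perplexity formula: PP = 2^H
H = 4.75
PP = 2^4.75
Decompose: 2^4.75 = 2^4 * 2^0.75
2^4 = 16, 2^0.75 ~ 1.6817928
PP ~ 16 * 1.6817928 = 26.9086848
Rounded to 2 decimals: 26.91

26.91


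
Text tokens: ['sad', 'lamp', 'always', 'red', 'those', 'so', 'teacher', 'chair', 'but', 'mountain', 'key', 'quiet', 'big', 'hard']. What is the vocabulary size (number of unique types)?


Listing all tokens and tracking unique types:
  Token 1: 'sad' -> NEW (unique so far: 1)
  Token 2: 'lamp' -> NEW (unique so far: 2)
  Token 3: 'always' -> NEW (unique so far: 3)
  Token 4: 'red' -> NEW (unique so far: 4)
  Token 5: 'those' -> NEW (unique so far: 5)
  Token 6: 'so' -> NEW (unique so far: 6)
  Token 7: 'teacher' -> NEW (unique so far: 7)
  Token 8: 'chair' -> NEW (unique so far: 8)
  Token 9: 'but' -> NEW (unique so far: 9)
  Token 10: 'mountain' -> NEW (unique so far: 10)
  Token 11: 'key' -> NEW (unique so far: 11)
  Token 12: 'quiet' -> NEW (unique so far: 12)
  Token 13: 'big' -> NEW (unique so far: 13)
  Token 14: 'hard' -> NEW (unique so far: 14)
Unique types: ('always', 'big', 'but', 'chair', 'hard', 'key', 'lamp', 'mountain', 'quiet', 'red', 'sad', 'so', 'teacher', 'those')
Vocabulary size: 14

14


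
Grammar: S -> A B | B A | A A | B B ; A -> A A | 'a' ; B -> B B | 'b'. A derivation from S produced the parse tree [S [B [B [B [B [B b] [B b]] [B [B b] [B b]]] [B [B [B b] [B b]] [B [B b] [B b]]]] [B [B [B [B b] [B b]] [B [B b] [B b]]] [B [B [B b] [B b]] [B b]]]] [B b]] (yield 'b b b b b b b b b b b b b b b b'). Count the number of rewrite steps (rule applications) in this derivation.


Every bracketed nonterminal node [X ...] in the tree is produced by exactly one rule application.
Reading the tree off as a leftmost derivation:
  Step 1: S  =>  B B   (applied S -> B B)
  Step 2: B B  =>  B B B   (applied B -> B B)
  Step 3: B B B  =>  B B B B   (applied B -> B B)
  Step 4: B B B B  =>  B B B B B   (applied B -> B B)
  Step 5: B B B B B  =>  B B B B B B   (applied B -> B B)
  Step 6: B B B B B B  =>  b B B B B B   (applied B -> b)
  Step 7: b B B B B B  =>  b b B B B B   (applied B -> b)
  Step 8: b b B B B B  =>  b b B B B B B   (applied B -> B B)
  Step 9: b b B B B B B  =>  b b b B B B B   (applied B -> b)
  Step 10: b b b B B B B  =>  b b b b B B B   (applied B -> b)
  Step 11: b b b b B B B  =>  b b b b B B B B   (applied B -> B B)
  Step 12: b b b b B B B B  =>  b b b b B B B B B   (applied B -> B B)
  Step 13: b b b b B B B B B  =>  b b b b b B B B B   (applied B -> b)
  Step 14: b b b b b B B B B  =>  b b b b b b B B B   (applied B -> b)
  Step 15: b b b b b b B B B  =>  b b b b b b B B B B   (applied B -> B B)
  Step 16: b b b b b b B B B B  =>  b b b b b b b B B B   (applied B -> b)
  Step 17: b b b b b b b B B B  =>  b b b b b b b b B B   (applied B -> b)
  Step 18: b b b b b b b b B B  =>  b b b b b b b b B B B   (applied B -> B B)
  Step 19: b b b b b b b b B B B  =>  b b b b b b b b B B B B   (applied B -> B B)
  Step 20: b b b b b b b b B B B B  =>  b b b b b b b b B B B B B   (applied B -> B B)
  Step 21: b b b b b b b b B B B B B  =>  b b b b b b b b b B B B B   (applied B -> b)
  Step 22: b b b b b b b b b B B B B  =>  b b b b b b b b b b B B B   (applied B -> b)
  Step 23: b b b b b b b b b b B B B  =>  b b b b b b b b b b B B B B   (applied B -> B B)
  Step 24: b b b b b b b b b b B B B B  =>  b b b b b b b b b b b B B B   (applied B -> b)
  Step 25: b b b b b b b b b b b B B B  =>  b b b b b b b b b b b b B B   (applied B -> b)
  Step 26: b b b b b b b b b b b b B B  =>  b b b b b b b b b b b b B B B   (applied B -> B B)
  Step 27: b b b b b b b b b b b b B B B  =>  b b b b b b b b b b b b B B B B   (applied B -> B B)
  Step 28: b b b b b b b b b b b b B B B B  =>  b b b b b b b b b b b b b B B B   (applied B -> b)
  Step 29: b b b b b b b b b b b b b B B B  =>  b b b b b b b b b b b b b b B B   (applied B -> b)
  Step 30: b b b b b b b b b b b b b b B B  =>  b b b b b b b b b b b b b b b B   (applied B -> b)
  Step 31: b b b b b b b b b b b b b b b B  =>  b b b b b b b b b b b b b b b b   (applied B -> b)
Final yield: b b b b b b b b b b b b b b b b
Total rewrite steps: 31

31


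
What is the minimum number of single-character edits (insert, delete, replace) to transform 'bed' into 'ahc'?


Building DP table for s1='bed' (len 3) and s2='ahc' (len 3):
       a  h  c
    0  1  2  3
  b 1  1  2  3
  e 2  2  2  3
  d 3  3  3  3
Edit distance = dp[3][3] = 3

3


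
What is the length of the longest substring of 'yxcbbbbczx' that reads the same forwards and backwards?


Scanning 'yxcbbbbczx' for palindromic substrings.
Substring at positions 2-7: 'cbbbbc'.
Check: reverse('cbbbbc') = 'cbbbbc' -> palindrome confirmed.
Neighbouring characters ('x' / 'z') break symmetry, so it cannot extend further.
No longer palindromic substring exists; longest length = 6

6


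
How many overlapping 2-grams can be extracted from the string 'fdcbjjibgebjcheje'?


String 'fdcbjjibgebjcheje' has length L = 17.
Number of overlapping n-grams = L - n + 1
Substituting: 17 - 2 + 1 = 16

16


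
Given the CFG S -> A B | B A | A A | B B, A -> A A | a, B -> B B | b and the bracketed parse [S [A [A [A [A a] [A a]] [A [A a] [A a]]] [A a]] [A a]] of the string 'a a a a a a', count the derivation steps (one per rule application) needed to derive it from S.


Every bracketed nonterminal node [X ...] in the tree is produced by exactly one rule application.
Reading the tree off as a leftmost derivation:
  Step 1: S  =>  A A   (applied S -> A A)
  Step 2: A A  =>  A A A   (applied A -> A A)
  Step 3: A A A  =>  A A A A   (applied A -> A A)
  Step 4: A A A A  =>  A A A A A   (applied A -> A A)
  Step 5: A A A A A  =>  a A A A A   (applied A -> a)
  Step 6: a A A A A  =>  a a A A A   (applied A -> a)
  Step 7: a a A A A  =>  a a A A A A   (applied A -> A A)
  Step 8: a a A A A A  =>  a a a A A A   (applied A -> a)
  Step 9: a a a A A A  =>  a a a a A A   (applied A -> a)
  Step 10: a a a a A A  =>  a a a a a A   (applied A -> a)
  Step 11: a a a a a A  =>  a a a a a a   (applied A -> a)
Final yield: a a a a a a
Total rewrite steps: 11

11


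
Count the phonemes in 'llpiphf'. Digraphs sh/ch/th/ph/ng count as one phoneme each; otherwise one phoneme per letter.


Parsing 'llpiphf' greedily, digraphs first:
  'l' -> consonant phoneme (phonemes so far: 1)
  'l' -> consonant phoneme (phonemes so far: 2)
  'p' -> consonant phoneme (phonemes so far: 3)
  'i' -> vowel phoneme (phonemes so far: 4)
  'ph' -> digraph (1 consonant phoneme) (phonemes so far: 5)
  'f' -> consonant phoneme (phonemes so far: 6)
Total phonemes: 6

6


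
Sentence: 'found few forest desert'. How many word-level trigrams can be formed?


Word trigrams from [4] words:
  Trigram 1: (found few forest)
  Trigram 2: (few forest desert)
Total word trigrams: 4 - 2 = 2

2


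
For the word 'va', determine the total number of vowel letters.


Scanning each character of 'va':
  Position 1: 'v' -> consonant (running count: 0)
  Position 2: 'a' -> vowel (running count: 1)
Total vowels: 1

1


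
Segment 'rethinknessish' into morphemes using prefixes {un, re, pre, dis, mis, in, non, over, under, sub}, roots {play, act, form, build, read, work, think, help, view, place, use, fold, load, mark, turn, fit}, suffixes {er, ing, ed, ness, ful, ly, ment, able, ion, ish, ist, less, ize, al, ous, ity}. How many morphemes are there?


Segmenting 'rethinknessish' against the inventory:
  're' -> prefix (morpheme 1)
  'think' -> root (morpheme 2)
  'ness' -> suffix (morpheme 3)
  'ish' -> suffix (morpheme 4)
Total morphemes: 4

4


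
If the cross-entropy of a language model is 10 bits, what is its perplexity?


Perplexity formula: PP = 2^H
H = 10
PP = 2^10
PP = 2^10 = 1024

1024


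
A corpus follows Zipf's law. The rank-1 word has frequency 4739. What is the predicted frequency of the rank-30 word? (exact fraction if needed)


Zipf's law: freq(rank) = f1 / rank
f1 = 4739, rank = 30
freq = 4739 / 30
GCD(4739, 30) = 1
Simplified: 4739/30

4739/30


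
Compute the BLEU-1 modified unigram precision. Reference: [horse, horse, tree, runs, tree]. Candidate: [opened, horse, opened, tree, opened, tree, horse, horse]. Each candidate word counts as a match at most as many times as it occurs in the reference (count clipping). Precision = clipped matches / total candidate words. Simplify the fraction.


Reference word counts: {'horse': 2, 'runs': 1, 'tree': 2}
Checking each candidate word (with clipping):
  'opened' -> not in reference -> no match (matches: 0)
  'horse' -> in reference (ref count 2, used 1/2) -> match (matches: 1)
  'opened' -> not in reference -> no match (matches: 1)
  'tree' -> in reference (ref count 2, used 1/2) -> match (matches: 2)
  'opened' -> not in reference -> no match (matches: 2)
  'tree' -> in reference (ref count 2, used 2/2) -> match (matches: 3)
  'horse' -> in reference (ref count 2, used 2/2) -> match (matches: 4)
  'horse' -> ref count 2 already used up (2/2) -> clipped, no match (matches: 4)
Clipped matches: 4, Candidate length: 8
Precision = 4/8 = 1/2

1/2


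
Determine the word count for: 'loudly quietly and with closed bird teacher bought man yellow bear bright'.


Counting words by splitting on spaces:
  Word 1: 'loudly'
  Word 2: 'quietly'
  Word 3: 'and'
  Word 4: 'with'
  Word 5: 'closed'
  Word 6: 'bird'
  Word 7: 'teacher'
  Word 8: 'bought'
  Word 9: 'man'
  Word 10: 'yellow'
  Word 11: 'bear'
  Word 12: 'bright'
Total words: 12

12


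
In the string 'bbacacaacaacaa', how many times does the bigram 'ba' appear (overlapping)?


Scanning 'bbacacaacaacaa' for bigram 'ba':
  Position 0: 'bb' -> no
  Position 1: 'ba' -> MATCH
  Position 2: 'ac' -> no
  Position 3: 'ca' -> no
  Position 4: 'ac' -> no
  Position 5: 'ca' -> no
  Position 6: 'aa' -> no
  Position 7: 'ac' -> no
  Position 8: 'ca' -> no
  Position 9: 'aa' -> no
  Position 10: 'ac' -> no
  Position 11: 'ca' -> no
  Position 12: 'aa' -> no
Total matches: 1

1


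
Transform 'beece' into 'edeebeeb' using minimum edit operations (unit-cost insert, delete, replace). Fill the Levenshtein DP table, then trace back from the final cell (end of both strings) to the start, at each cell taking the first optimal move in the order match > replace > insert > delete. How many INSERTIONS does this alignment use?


Edit distance = 5. Backtracking from cell (5, 8) with preference match > replace > insert > delete,
then listing the resulting alignment 'beece' -> 'edeebeeb' left to right:
  Step 1: insert 'e' [insertion #1]
  Step 2: replace b->d
  Step 3: keep 'e'
  Step 4: keep 'e'
  Step 5: insert 'b' [insertion #2]
  Step 6: replace c->e
  Step 7: keep 'e'
  Step 8: insert 'b' [insertion #3]
Total insertions: 3

3


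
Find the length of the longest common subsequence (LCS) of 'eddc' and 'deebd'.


DP table for LCS of 'eddc' and 'deebd':
       d  e  e  b  d
    0  0  0  0  0  0
  e 0  0  1  1  1  1
  d 0  1  1  1  1  2
  d 0  1  1  1  1  2
  c 0  1  1  1  1  2
LCS: 'ed'
LCS length = 2

2
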